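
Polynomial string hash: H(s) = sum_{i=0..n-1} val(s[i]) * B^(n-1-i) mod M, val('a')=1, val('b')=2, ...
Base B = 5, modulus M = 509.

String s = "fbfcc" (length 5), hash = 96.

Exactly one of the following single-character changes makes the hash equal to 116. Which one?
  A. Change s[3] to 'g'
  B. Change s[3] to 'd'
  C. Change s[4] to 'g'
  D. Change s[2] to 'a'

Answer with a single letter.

Answer: A

Derivation:
Option A: s[3]='c'->'g', delta=(7-3)*5^1 mod 509 = 20, hash=96+20 mod 509 = 116 <-- target
Option B: s[3]='c'->'d', delta=(4-3)*5^1 mod 509 = 5, hash=96+5 mod 509 = 101
Option C: s[4]='c'->'g', delta=(7-3)*5^0 mod 509 = 4, hash=96+4 mod 509 = 100
Option D: s[2]='f'->'a', delta=(1-6)*5^2 mod 509 = 384, hash=96+384 mod 509 = 480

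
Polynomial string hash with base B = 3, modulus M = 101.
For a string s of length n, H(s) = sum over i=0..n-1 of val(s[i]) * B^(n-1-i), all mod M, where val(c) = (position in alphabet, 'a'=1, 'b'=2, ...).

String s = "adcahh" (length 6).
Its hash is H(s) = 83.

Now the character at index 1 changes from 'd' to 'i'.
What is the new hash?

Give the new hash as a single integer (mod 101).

val('d') = 4, val('i') = 9
Position k = 1, exponent = n-1-k = 4
B^4 mod M = 3^4 mod 101 = 81
Delta = (9 - 4) * 81 mod 101 = 1
New hash = (83 + 1) mod 101 = 84

Answer: 84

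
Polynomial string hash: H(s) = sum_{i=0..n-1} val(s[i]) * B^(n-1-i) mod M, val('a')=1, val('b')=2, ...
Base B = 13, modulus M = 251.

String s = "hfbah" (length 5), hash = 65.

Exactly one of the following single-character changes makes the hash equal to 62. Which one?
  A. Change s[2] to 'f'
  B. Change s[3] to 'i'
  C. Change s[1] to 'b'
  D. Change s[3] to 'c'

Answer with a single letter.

Option A: s[2]='b'->'f', delta=(6-2)*13^2 mod 251 = 174, hash=65+174 mod 251 = 239
Option B: s[3]='a'->'i', delta=(9-1)*13^1 mod 251 = 104, hash=65+104 mod 251 = 169
Option C: s[1]='f'->'b', delta=(2-6)*13^3 mod 251 = 248, hash=65+248 mod 251 = 62 <-- target
Option D: s[3]='a'->'c', delta=(3-1)*13^1 mod 251 = 26, hash=65+26 mod 251 = 91

Answer: C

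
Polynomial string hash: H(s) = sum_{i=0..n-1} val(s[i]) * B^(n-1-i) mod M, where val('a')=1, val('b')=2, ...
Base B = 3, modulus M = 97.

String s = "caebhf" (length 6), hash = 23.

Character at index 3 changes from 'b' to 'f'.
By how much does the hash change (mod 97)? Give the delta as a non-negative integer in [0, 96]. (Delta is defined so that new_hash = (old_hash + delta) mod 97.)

Answer: 36

Derivation:
Delta formula: (val(new) - val(old)) * B^(n-1-k) mod M
  val('f') - val('b') = 6 - 2 = 4
  B^(n-1-k) = 3^2 mod 97 = 9
  Delta = 4 * 9 mod 97 = 36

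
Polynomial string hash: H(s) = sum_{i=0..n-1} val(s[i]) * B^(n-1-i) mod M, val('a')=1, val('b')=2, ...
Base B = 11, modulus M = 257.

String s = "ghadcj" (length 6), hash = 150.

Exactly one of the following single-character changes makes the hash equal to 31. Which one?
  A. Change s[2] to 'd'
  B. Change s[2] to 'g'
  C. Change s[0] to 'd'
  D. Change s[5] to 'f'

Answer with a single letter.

Option A: s[2]='a'->'d', delta=(4-1)*11^3 mod 257 = 138, hash=150+138 mod 257 = 31 <-- target
Option B: s[2]='a'->'g', delta=(7-1)*11^3 mod 257 = 19, hash=150+19 mod 257 = 169
Option C: s[0]='g'->'d', delta=(4-7)*11^5 mod 257 = 7, hash=150+7 mod 257 = 157
Option D: s[5]='j'->'f', delta=(6-10)*11^0 mod 257 = 253, hash=150+253 mod 257 = 146

Answer: A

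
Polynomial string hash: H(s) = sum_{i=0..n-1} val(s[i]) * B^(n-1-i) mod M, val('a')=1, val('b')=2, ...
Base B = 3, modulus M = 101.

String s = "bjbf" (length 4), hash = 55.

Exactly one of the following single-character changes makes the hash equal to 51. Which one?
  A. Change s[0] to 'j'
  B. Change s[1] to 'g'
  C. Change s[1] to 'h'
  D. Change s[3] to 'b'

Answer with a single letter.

Option A: s[0]='b'->'j', delta=(10-2)*3^3 mod 101 = 14, hash=55+14 mod 101 = 69
Option B: s[1]='j'->'g', delta=(7-10)*3^2 mod 101 = 74, hash=55+74 mod 101 = 28
Option C: s[1]='j'->'h', delta=(8-10)*3^2 mod 101 = 83, hash=55+83 mod 101 = 37
Option D: s[3]='f'->'b', delta=(2-6)*3^0 mod 101 = 97, hash=55+97 mod 101 = 51 <-- target

Answer: D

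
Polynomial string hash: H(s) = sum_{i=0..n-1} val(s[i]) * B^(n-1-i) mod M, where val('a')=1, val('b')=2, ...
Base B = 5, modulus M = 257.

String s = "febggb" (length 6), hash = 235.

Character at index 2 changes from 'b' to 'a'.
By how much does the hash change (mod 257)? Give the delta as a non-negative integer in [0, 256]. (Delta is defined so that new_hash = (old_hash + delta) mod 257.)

Delta formula: (val(new) - val(old)) * B^(n-1-k) mod M
  val('a') - val('b') = 1 - 2 = -1
  B^(n-1-k) = 5^3 mod 257 = 125
  Delta = -1 * 125 mod 257 = 132

Answer: 132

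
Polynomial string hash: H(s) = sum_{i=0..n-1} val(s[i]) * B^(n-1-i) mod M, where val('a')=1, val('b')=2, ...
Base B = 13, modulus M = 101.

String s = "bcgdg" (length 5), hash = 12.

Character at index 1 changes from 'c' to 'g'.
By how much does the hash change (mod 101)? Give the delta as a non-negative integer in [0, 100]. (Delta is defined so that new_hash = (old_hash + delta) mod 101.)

Delta formula: (val(new) - val(old)) * B^(n-1-k) mod M
  val('g') - val('c') = 7 - 3 = 4
  B^(n-1-k) = 13^3 mod 101 = 76
  Delta = 4 * 76 mod 101 = 1

Answer: 1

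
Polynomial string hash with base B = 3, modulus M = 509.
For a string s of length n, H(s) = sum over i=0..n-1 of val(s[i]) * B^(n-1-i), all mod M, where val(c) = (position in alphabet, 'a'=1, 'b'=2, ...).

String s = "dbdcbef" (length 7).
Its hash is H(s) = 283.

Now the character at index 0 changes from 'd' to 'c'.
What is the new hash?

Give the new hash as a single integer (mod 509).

Answer: 63

Derivation:
val('d') = 4, val('c') = 3
Position k = 0, exponent = n-1-k = 6
B^6 mod M = 3^6 mod 509 = 220
Delta = (3 - 4) * 220 mod 509 = 289
New hash = (283 + 289) mod 509 = 63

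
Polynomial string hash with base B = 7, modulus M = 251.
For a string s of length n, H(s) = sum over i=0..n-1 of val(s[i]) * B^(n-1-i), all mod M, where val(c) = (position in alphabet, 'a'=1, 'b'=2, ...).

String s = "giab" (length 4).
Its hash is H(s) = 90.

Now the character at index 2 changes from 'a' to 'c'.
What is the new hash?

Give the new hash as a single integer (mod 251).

val('a') = 1, val('c') = 3
Position k = 2, exponent = n-1-k = 1
B^1 mod M = 7^1 mod 251 = 7
Delta = (3 - 1) * 7 mod 251 = 14
New hash = (90 + 14) mod 251 = 104

Answer: 104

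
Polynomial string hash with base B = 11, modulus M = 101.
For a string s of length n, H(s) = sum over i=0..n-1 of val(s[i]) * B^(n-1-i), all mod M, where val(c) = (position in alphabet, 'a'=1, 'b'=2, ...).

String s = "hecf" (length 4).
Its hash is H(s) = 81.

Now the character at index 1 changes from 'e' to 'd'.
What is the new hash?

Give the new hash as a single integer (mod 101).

Answer: 61

Derivation:
val('e') = 5, val('d') = 4
Position k = 1, exponent = n-1-k = 2
B^2 mod M = 11^2 mod 101 = 20
Delta = (4 - 5) * 20 mod 101 = 81
New hash = (81 + 81) mod 101 = 61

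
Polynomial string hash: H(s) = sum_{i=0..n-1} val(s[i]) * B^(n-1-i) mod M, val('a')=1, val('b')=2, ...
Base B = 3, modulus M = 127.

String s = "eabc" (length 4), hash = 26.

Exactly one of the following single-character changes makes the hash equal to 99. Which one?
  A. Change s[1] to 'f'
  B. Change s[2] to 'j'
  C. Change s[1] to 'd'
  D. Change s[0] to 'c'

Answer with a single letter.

Option A: s[1]='a'->'f', delta=(6-1)*3^2 mod 127 = 45, hash=26+45 mod 127 = 71
Option B: s[2]='b'->'j', delta=(10-2)*3^1 mod 127 = 24, hash=26+24 mod 127 = 50
Option C: s[1]='a'->'d', delta=(4-1)*3^2 mod 127 = 27, hash=26+27 mod 127 = 53
Option D: s[0]='e'->'c', delta=(3-5)*3^3 mod 127 = 73, hash=26+73 mod 127 = 99 <-- target

Answer: D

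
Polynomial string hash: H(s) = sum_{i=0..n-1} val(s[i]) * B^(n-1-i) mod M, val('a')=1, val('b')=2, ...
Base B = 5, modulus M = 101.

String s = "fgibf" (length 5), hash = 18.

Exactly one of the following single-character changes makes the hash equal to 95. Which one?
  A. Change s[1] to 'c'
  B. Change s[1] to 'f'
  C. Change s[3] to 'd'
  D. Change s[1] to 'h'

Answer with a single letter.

Option A: s[1]='g'->'c', delta=(3-7)*5^3 mod 101 = 5, hash=18+5 mod 101 = 23
Option B: s[1]='g'->'f', delta=(6-7)*5^3 mod 101 = 77, hash=18+77 mod 101 = 95 <-- target
Option C: s[3]='b'->'d', delta=(4-2)*5^1 mod 101 = 10, hash=18+10 mod 101 = 28
Option D: s[1]='g'->'h', delta=(8-7)*5^3 mod 101 = 24, hash=18+24 mod 101 = 42

Answer: B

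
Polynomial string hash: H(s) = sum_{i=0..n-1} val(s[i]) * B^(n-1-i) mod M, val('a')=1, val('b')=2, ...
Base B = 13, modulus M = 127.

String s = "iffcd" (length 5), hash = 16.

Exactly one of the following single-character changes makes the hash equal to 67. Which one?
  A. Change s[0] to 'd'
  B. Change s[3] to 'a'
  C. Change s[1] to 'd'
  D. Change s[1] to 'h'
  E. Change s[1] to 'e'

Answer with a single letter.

Answer: C

Derivation:
Option A: s[0]='i'->'d', delta=(4-9)*13^4 mod 127 = 70, hash=16+70 mod 127 = 86
Option B: s[3]='c'->'a', delta=(1-3)*13^1 mod 127 = 101, hash=16+101 mod 127 = 117
Option C: s[1]='f'->'d', delta=(4-6)*13^3 mod 127 = 51, hash=16+51 mod 127 = 67 <-- target
Option D: s[1]='f'->'h', delta=(8-6)*13^3 mod 127 = 76, hash=16+76 mod 127 = 92
Option E: s[1]='f'->'e', delta=(5-6)*13^3 mod 127 = 89, hash=16+89 mod 127 = 105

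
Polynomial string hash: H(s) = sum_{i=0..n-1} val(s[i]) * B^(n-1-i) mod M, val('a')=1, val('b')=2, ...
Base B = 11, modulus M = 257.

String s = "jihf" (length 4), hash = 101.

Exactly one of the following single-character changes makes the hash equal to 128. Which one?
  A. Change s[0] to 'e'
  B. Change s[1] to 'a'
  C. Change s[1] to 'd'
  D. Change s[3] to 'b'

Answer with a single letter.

Answer: A

Derivation:
Option A: s[0]='j'->'e', delta=(5-10)*11^3 mod 257 = 27, hash=101+27 mod 257 = 128 <-- target
Option B: s[1]='i'->'a', delta=(1-9)*11^2 mod 257 = 60, hash=101+60 mod 257 = 161
Option C: s[1]='i'->'d', delta=(4-9)*11^2 mod 257 = 166, hash=101+166 mod 257 = 10
Option D: s[3]='f'->'b', delta=(2-6)*11^0 mod 257 = 253, hash=101+253 mod 257 = 97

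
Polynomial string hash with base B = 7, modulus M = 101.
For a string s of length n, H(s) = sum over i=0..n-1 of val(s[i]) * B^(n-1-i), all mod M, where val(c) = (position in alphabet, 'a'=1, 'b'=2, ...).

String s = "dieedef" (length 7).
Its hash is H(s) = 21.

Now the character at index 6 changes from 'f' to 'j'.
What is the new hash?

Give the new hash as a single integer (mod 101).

Answer: 25

Derivation:
val('f') = 6, val('j') = 10
Position k = 6, exponent = n-1-k = 0
B^0 mod M = 7^0 mod 101 = 1
Delta = (10 - 6) * 1 mod 101 = 4
New hash = (21 + 4) mod 101 = 25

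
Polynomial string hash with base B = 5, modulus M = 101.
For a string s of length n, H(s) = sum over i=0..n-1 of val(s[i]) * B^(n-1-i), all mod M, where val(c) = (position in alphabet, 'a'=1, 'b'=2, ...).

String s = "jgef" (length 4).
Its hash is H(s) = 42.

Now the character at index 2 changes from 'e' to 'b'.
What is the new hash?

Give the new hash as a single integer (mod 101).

Answer: 27

Derivation:
val('e') = 5, val('b') = 2
Position k = 2, exponent = n-1-k = 1
B^1 mod M = 5^1 mod 101 = 5
Delta = (2 - 5) * 5 mod 101 = 86
New hash = (42 + 86) mod 101 = 27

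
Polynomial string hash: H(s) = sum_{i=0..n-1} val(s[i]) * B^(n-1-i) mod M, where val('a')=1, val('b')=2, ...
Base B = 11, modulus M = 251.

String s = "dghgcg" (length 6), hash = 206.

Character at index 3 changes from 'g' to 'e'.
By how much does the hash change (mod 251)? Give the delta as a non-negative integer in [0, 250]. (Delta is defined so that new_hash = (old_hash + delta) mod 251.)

Answer: 9

Derivation:
Delta formula: (val(new) - val(old)) * B^(n-1-k) mod M
  val('e') - val('g') = 5 - 7 = -2
  B^(n-1-k) = 11^2 mod 251 = 121
  Delta = -2 * 121 mod 251 = 9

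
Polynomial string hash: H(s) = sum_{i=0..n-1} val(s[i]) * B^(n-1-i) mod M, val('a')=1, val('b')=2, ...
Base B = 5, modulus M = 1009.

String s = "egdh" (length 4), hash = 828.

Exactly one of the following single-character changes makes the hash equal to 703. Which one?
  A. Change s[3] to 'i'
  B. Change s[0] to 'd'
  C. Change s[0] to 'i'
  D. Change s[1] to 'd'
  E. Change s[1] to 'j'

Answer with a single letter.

Option A: s[3]='h'->'i', delta=(9-8)*5^0 mod 1009 = 1, hash=828+1 mod 1009 = 829
Option B: s[0]='e'->'d', delta=(4-5)*5^3 mod 1009 = 884, hash=828+884 mod 1009 = 703 <-- target
Option C: s[0]='e'->'i', delta=(9-5)*5^3 mod 1009 = 500, hash=828+500 mod 1009 = 319
Option D: s[1]='g'->'d', delta=(4-7)*5^2 mod 1009 = 934, hash=828+934 mod 1009 = 753
Option E: s[1]='g'->'j', delta=(10-7)*5^2 mod 1009 = 75, hash=828+75 mod 1009 = 903

Answer: B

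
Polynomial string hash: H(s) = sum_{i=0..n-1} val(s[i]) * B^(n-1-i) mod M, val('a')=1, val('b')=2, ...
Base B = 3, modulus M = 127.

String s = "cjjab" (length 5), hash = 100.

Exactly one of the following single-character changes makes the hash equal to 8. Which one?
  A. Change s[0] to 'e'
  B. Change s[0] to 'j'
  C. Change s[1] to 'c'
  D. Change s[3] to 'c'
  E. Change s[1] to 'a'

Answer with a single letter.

Answer: A

Derivation:
Option A: s[0]='c'->'e', delta=(5-3)*3^4 mod 127 = 35, hash=100+35 mod 127 = 8 <-- target
Option B: s[0]='c'->'j', delta=(10-3)*3^4 mod 127 = 59, hash=100+59 mod 127 = 32
Option C: s[1]='j'->'c', delta=(3-10)*3^3 mod 127 = 65, hash=100+65 mod 127 = 38
Option D: s[3]='a'->'c', delta=(3-1)*3^1 mod 127 = 6, hash=100+6 mod 127 = 106
Option E: s[1]='j'->'a', delta=(1-10)*3^3 mod 127 = 11, hash=100+11 mod 127 = 111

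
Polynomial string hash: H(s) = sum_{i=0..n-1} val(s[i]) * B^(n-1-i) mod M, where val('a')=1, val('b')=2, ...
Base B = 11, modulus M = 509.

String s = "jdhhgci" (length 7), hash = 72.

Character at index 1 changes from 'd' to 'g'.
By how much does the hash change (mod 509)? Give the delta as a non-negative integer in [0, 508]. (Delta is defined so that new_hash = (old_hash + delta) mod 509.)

Delta formula: (val(new) - val(old)) * B^(n-1-k) mod M
  val('g') - val('d') = 7 - 4 = 3
  B^(n-1-k) = 11^5 mod 509 = 207
  Delta = 3 * 207 mod 509 = 112

Answer: 112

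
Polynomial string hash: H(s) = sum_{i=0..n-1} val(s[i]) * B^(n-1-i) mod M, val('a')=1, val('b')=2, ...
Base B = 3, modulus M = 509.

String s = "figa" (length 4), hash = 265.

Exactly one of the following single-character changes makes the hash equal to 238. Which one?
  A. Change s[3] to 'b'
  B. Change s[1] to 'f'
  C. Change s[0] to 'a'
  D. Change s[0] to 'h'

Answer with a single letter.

Option A: s[3]='a'->'b', delta=(2-1)*3^0 mod 509 = 1, hash=265+1 mod 509 = 266
Option B: s[1]='i'->'f', delta=(6-9)*3^2 mod 509 = 482, hash=265+482 mod 509 = 238 <-- target
Option C: s[0]='f'->'a', delta=(1-6)*3^3 mod 509 = 374, hash=265+374 mod 509 = 130
Option D: s[0]='f'->'h', delta=(8-6)*3^3 mod 509 = 54, hash=265+54 mod 509 = 319

Answer: B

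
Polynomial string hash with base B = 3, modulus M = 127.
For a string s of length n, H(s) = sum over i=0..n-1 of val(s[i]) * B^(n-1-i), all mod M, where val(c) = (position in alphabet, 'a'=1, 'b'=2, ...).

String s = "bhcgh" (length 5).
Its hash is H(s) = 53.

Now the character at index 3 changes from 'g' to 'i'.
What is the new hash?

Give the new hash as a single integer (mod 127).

Answer: 59

Derivation:
val('g') = 7, val('i') = 9
Position k = 3, exponent = n-1-k = 1
B^1 mod M = 3^1 mod 127 = 3
Delta = (9 - 7) * 3 mod 127 = 6
New hash = (53 + 6) mod 127 = 59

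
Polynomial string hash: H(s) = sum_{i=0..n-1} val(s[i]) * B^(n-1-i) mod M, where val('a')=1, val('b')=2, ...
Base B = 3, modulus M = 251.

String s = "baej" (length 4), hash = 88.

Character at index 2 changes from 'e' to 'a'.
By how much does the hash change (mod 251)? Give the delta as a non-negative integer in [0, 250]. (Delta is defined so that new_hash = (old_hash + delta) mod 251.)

Answer: 239

Derivation:
Delta formula: (val(new) - val(old)) * B^(n-1-k) mod M
  val('a') - val('e') = 1 - 5 = -4
  B^(n-1-k) = 3^1 mod 251 = 3
  Delta = -4 * 3 mod 251 = 239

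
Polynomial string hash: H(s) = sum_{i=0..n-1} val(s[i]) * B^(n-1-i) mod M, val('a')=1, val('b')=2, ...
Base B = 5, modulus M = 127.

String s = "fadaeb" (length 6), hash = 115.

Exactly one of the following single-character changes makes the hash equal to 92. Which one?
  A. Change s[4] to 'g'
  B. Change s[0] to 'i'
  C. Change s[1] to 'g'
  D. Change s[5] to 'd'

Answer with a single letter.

Answer: B

Derivation:
Option A: s[4]='e'->'g', delta=(7-5)*5^1 mod 127 = 10, hash=115+10 mod 127 = 125
Option B: s[0]='f'->'i', delta=(9-6)*5^5 mod 127 = 104, hash=115+104 mod 127 = 92 <-- target
Option C: s[1]='a'->'g', delta=(7-1)*5^4 mod 127 = 67, hash=115+67 mod 127 = 55
Option D: s[5]='b'->'d', delta=(4-2)*5^0 mod 127 = 2, hash=115+2 mod 127 = 117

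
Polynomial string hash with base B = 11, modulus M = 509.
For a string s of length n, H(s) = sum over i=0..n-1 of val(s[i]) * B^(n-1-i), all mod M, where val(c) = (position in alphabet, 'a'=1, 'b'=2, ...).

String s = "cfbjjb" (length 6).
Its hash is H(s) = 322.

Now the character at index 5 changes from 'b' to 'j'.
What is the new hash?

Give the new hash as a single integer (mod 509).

val('b') = 2, val('j') = 10
Position k = 5, exponent = n-1-k = 0
B^0 mod M = 11^0 mod 509 = 1
Delta = (10 - 2) * 1 mod 509 = 8
New hash = (322 + 8) mod 509 = 330

Answer: 330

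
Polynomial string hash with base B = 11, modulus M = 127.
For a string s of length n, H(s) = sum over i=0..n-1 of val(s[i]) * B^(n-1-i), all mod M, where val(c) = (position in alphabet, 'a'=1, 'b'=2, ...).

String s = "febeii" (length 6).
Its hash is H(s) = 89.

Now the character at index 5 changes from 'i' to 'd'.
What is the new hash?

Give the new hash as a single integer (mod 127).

Answer: 84

Derivation:
val('i') = 9, val('d') = 4
Position k = 5, exponent = n-1-k = 0
B^0 mod M = 11^0 mod 127 = 1
Delta = (4 - 9) * 1 mod 127 = 122
New hash = (89 + 122) mod 127 = 84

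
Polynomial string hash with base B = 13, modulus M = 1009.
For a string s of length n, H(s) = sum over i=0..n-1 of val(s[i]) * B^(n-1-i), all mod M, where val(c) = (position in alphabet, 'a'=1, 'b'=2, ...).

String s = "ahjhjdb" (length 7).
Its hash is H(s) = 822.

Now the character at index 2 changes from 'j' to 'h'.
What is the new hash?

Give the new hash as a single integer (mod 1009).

Answer: 204

Derivation:
val('j') = 10, val('h') = 8
Position k = 2, exponent = n-1-k = 4
B^4 mod M = 13^4 mod 1009 = 309
Delta = (8 - 10) * 309 mod 1009 = 391
New hash = (822 + 391) mod 1009 = 204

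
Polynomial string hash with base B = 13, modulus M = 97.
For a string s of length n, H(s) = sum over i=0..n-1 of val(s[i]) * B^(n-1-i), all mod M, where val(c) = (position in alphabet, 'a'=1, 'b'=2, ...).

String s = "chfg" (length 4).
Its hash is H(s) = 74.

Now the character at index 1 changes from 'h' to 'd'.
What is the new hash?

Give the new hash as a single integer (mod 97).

val('h') = 8, val('d') = 4
Position k = 1, exponent = n-1-k = 2
B^2 mod M = 13^2 mod 97 = 72
Delta = (4 - 8) * 72 mod 97 = 3
New hash = (74 + 3) mod 97 = 77

Answer: 77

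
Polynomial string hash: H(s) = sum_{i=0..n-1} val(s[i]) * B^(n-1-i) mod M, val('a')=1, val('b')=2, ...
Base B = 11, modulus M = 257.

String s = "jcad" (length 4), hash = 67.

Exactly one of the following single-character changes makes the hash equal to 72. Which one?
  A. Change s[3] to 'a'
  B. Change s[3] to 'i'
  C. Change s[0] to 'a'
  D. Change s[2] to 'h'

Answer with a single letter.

Option A: s[3]='d'->'a', delta=(1-4)*11^0 mod 257 = 254, hash=67+254 mod 257 = 64
Option B: s[3]='d'->'i', delta=(9-4)*11^0 mod 257 = 5, hash=67+5 mod 257 = 72 <-- target
Option C: s[0]='j'->'a', delta=(1-10)*11^3 mod 257 = 100, hash=67+100 mod 257 = 167
Option D: s[2]='a'->'h', delta=(8-1)*11^1 mod 257 = 77, hash=67+77 mod 257 = 144

Answer: B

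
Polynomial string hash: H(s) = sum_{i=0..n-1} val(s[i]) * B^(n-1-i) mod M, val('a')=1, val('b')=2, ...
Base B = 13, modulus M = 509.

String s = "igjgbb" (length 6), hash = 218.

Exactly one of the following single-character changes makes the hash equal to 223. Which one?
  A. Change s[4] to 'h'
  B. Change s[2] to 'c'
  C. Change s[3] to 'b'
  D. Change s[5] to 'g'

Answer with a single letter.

Answer: D

Derivation:
Option A: s[4]='b'->'h', delta=(8-2)*13^1 mod 509 = 78, hash=218+78 mod 509 = 296
Option B: s[2]='j'->'c', delta=(3-10)*13^3 mod 509 = 400, hash=218+400 mod 509 = 109
Option C: s[3]='g'->'b', delta=(2-7)*13^2 mod 509 = 173, hash=218+173 mod 509 = 391
Option D: s[5]='b'->'g', delta=(7-2)*13^0 mod 509 = 5, hash=218+5 mod 509 = 223 <-- target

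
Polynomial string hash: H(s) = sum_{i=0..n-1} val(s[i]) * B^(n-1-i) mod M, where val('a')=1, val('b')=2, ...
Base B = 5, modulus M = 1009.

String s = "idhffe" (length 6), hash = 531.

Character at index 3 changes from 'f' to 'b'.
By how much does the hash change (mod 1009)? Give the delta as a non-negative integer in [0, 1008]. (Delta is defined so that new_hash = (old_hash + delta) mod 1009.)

Delta formula: (val(new) - val(old)) * B^(n-1-k) mod M
  val('b') - val('f') = 2 - 6 = -4
  B^(n-1-k) = 5^2 mod 1009 = 25
  Delta = -4 * 25 mod 1009 = 909

Answer: 909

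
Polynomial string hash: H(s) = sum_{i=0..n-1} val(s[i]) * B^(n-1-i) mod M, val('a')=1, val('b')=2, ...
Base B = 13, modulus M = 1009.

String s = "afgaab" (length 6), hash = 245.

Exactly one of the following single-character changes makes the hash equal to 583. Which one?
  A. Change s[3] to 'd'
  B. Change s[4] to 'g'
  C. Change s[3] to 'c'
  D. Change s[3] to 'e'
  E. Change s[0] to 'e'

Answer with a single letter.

Answer: C

Derivation:
Option A: s[3]='a'->'d', delta=(4-1)*13^2 mod 1009 = 507, hash=245+507 mod 1009 = 752
Option B: s[4]='a'->'g', delta=(7-1)*13^1 mod 1009 = 78, hash=245+78 mod 1009 = 323
Option C: s[3]='a'->'c', delta=(3-1)*13^2 mod 1009 = 338, hash=245+338 mod 1009 = 583 <-- target
Option D: s[3]='a'->'e', delta=(5-1)*13^2 mod 1009 = 676, hash=245+676 mod 1009 = 921
Option E: s[0]='a'->'e', delta=(5-1)*13^5 mod 1009 = 933, hash=245+933 mod 1009 = 169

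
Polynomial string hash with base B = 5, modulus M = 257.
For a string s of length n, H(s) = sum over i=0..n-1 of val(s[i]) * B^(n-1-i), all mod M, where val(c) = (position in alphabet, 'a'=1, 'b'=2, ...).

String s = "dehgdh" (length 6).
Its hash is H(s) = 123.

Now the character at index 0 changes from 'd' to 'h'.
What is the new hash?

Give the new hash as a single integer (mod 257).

Answer: 30

Derivation:
val('d') = 4, val('h') = 8
Position k = 0, exponent = n-1-k = 5
B^5 mod M = 5^5 mod 257 = 41
Delta = (8 - 4) * 41 mod 257 = 164
New hash = (123 + 164) mod 257 = 30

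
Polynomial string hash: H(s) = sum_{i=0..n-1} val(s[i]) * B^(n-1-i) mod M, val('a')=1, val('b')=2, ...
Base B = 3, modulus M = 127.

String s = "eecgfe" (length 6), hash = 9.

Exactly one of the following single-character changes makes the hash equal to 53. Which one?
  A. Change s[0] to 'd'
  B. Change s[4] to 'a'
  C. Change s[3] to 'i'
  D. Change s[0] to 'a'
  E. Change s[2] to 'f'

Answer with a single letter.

Answer: D

Derivation:
Option A: s[0]='e'->'d', delta=(4-5)*3^5 mod 127 = 11, hash=9+11 mod 127 = 20
Option B: s[4]='f'->'a', delta=(1-6)*3^1 mod 127 = 112, hash=9+112 mod 127 = 121
Option C: s[3]='g'->'i', delta=(9-7)*3^2 mod 127 = 18, hash=9+18 mod 127 = 27
Option D: s[0]='e'->'a', delta=(1-5)*3^5 mod 127 = 44, hash=9+44 mod 127 = 53 <-- target
Option E: s[2]='c'->'f', delta=(6-3)*3^3 mod 127 = 81, hash=9+81 mod 127 = 90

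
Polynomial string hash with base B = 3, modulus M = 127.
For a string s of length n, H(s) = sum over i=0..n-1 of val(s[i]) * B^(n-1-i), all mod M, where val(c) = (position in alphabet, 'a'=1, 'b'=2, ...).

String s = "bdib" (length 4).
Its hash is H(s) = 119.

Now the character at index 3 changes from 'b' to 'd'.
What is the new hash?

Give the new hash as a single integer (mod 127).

val('b') = 2, val('d') = 4
Position k = 3, exponent = n-1-k = 0
B^0 mod M = 3^0 mod 127 = 1
Delta = (4 - 2) * 1 mod 127 = 2
New hash = (119 + 2) mod 127 = 121

Answer: 121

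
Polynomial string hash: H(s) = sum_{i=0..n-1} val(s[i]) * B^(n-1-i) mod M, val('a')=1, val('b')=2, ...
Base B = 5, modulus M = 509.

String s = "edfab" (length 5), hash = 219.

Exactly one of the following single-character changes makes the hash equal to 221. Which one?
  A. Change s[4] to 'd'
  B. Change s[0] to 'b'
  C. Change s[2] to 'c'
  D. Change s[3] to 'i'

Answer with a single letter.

Option A: s[4]='b'->'d', delta=(4-2)*5^0 mod 509 = 2, hash=219+2 mod 509 = 221 <-- target
Option B: s[0]='e'->'b', delta=(2-5)*5^4 mod 509 = 161, hash=219+161 mod 509 = 380
Option C: s[2]='f'->'c', delta=(3-6)*5^2 mod 509 = 434, hash=219+434 mod 509 = 144
Option D: s[3]='a'->'i', delta=(9-1)*5^1 mod 509 = 40, hash=219+40 mod 509 = 259

Answer: A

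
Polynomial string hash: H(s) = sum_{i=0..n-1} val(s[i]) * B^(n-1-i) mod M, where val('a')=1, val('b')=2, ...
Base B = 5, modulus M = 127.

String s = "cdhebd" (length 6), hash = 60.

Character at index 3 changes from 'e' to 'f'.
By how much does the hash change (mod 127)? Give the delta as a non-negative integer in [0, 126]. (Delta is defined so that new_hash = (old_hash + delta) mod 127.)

Delta formula: (val(new) - val(old)) * B^(n-1-k) mod M
  val('f') - val('e') = 6 - 5 = 1
  B^(n-1-k) = 5^2 mod 127 = 25
  Delta = 1 * 25 mod 127 = 25

Answer: 25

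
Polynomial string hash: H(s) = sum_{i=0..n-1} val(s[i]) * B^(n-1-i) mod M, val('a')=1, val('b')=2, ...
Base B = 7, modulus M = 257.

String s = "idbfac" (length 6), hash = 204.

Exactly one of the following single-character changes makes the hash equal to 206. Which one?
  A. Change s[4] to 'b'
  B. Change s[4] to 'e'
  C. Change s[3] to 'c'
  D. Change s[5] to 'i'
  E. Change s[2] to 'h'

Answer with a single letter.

Option A: s[4]='a'->'b', delta=(2-1)*7^1 mod 257 = 7, hash=204+7 mod 257 = 211
Option B: s[4]='a'->'e', delta=(5-1)*7^1 mod 257 = 28, hash=204+28 mod 257 = 232
Option C: s[3]='f'->'c', delta=(3-6)*7^2 mod 257 = 110, hash=204+110 mod 257 = 57
Option D: s[5]='c'->'i', delta=(9-3)*7^0 mod 257 = 6, hash=204+6 mod 257 = 210
Option E: s[2]='b'->'h', delta=(8-2)*7^3 mod 257 = 2, hash=204+2 mod 257 = 206 <-- target

Answer: E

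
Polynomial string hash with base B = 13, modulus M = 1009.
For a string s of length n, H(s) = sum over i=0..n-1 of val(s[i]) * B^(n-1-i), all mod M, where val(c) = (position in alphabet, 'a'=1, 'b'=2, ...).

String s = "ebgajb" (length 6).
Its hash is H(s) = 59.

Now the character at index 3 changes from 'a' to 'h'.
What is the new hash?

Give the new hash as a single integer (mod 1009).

val('a') = 1, val('h') = 8
Position k = 3, exponent = n-1-k = 2
B^2 mod M = 13^2 mod 1009 = 169
Delta = (8 - 1) * 169 mod 1009 = 174
New hash = (59 + 174) mod 1009 = 233

Answer: 233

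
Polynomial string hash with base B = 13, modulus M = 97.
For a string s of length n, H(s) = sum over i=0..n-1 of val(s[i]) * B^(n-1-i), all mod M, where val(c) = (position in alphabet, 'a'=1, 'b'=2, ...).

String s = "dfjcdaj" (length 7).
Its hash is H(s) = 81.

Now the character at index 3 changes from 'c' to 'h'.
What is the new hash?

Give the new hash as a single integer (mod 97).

val('c') = 3, val('h') = 8
Position k = 3, exponent = n-1-k = 3
B^3 mod M = 13^3 mod 97 = 63
Delta = (8 - 3) * 63 mod 97 = 24
New hash = (81 + 24) mod 97 = 8

Answer: 8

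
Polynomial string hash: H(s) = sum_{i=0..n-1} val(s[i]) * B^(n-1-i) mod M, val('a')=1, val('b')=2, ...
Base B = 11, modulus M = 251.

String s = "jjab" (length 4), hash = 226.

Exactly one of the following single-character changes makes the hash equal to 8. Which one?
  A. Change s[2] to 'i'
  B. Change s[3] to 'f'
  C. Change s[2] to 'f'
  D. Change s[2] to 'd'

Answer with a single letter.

Answer: D

Derivation:
Option A: s[2]='a'->'i', delta=(9-1)*11^1 mod 251 = 88, hash=226+88 mod 251 = 63
Option B: s[3]='b'->'f', delta=(6-2)*11^0 mod 251 = 4, hash=226+4 mod 251 = 230
Option C: s[2]='a'->'f', delta=(6-1)*11^1 mod 251 = 55, hash=226+55 mod 251 = 30
Option D: s[2]='a'->'d', delta=(4-1)*11^1 mod 251 = 33, hash=226+33 mod 251 = 8 <-- target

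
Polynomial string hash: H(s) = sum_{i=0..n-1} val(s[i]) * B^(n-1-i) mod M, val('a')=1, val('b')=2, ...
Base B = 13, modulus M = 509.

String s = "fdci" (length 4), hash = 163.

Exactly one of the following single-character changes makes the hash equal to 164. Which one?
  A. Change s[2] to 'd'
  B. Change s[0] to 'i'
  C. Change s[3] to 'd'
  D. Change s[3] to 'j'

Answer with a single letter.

Option A: s[2]='c'->'d', delta=(4-3)*13^1 mod 509 = 13, hash=163+13 mod 509 = 176
Option B: s[0]='f'->'i', delta=(9-6)*13^3 mod 509 = 483, hash=163+483 mod 509 = 137
Option C: s[3]='i'->'d', delta=(4-9)*13^0 mod 509 = 504, hash=163+504 mod 509 = 158
Option D: s[3]='i'->'j', delta=(10-9)*13^0 mod 509 = 1, hash=163+1 mod 509 = 164 <-- target

Answer: D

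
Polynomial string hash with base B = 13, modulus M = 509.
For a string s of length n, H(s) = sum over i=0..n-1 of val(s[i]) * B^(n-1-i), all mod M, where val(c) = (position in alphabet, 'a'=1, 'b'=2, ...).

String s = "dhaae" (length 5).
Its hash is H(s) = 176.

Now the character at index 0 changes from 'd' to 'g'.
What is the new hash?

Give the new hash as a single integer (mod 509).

val('d') = 4, val('g') = 7
Position k = 0, exponent = n-1-k = 4
B^4 mod M = 13^4 mod 509 = 57
Delta = (7 - 4) * 57 mod 509 = 171
New hash = (176 + 171) mod 509 = 347

Answer: 347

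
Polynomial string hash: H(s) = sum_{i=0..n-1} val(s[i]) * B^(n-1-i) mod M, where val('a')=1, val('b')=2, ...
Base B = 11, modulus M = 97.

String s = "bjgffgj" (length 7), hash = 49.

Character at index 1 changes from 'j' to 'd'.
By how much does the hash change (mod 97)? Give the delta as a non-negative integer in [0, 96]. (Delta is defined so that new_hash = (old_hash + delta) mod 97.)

Delta formula: (val(new) - val(old)) * B^(n-1-k) mod M
  val('d') - val('j') = 4 - 10 = -6
  B^(n-1-k) = 11^5 mod 97 = 31
  Delta = -6 * 31 mod 97 = 8

Answer: 8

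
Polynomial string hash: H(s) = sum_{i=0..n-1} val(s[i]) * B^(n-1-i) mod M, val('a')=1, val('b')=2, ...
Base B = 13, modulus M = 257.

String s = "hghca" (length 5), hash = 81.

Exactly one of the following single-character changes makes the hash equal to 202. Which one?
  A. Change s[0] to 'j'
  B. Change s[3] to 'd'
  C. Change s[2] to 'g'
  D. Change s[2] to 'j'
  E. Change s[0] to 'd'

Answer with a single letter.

Option A: s[0]='h'->'j', delta=(10-8)*13^4 mod 257 = 68, hash=81+68 mod 257 = 149
Option B: s[3]='c'->'d', delta=(4-3)*13^1 mod 257 = 13, hash=81+13 mod 257 = 94
Option C: s[2]='h'->'g', delta=(7-8)*13^2 mod 257 = 88, hash=81+88 mod 257 = 169
Option D: s[2]='h'->'j', delta=(10-8)*13^2 mod 257 = 81, hash=81+81 mod 257 = 162
Option E: s[0]='h'->'d', delta=(4-8)*13^4 mod 257 = 121, hash=81+121 mod 257 = 202 <-- target

Answer: E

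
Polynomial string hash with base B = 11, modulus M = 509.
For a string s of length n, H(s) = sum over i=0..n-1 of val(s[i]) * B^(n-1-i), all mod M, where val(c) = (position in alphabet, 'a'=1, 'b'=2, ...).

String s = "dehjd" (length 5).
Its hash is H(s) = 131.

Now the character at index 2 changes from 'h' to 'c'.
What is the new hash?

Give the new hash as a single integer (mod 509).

Answer: 35

Derivation:
val('h') = 8, val('c') = 3
Position k = 2, exponent = n-1-k = 2
B^2 mod M = 11^2 mod 509 = 121
Delta = (3 - 8) * 121 mod 509 = 413
New hash = (131 + 413) mod 509 = 35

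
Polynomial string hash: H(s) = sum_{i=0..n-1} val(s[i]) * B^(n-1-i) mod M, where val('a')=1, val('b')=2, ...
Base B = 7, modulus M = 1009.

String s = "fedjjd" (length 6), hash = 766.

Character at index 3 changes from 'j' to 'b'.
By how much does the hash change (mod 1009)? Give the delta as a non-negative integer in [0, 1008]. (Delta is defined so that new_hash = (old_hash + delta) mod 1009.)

Answer: 617

Derivation:
Delta formula: (val(new) - val(old)) * B^(n-1-k) mod M
  val('b') - val('j') = 2 - 10 = -8
  B^(n-1-k) = 7^2 mod 1009 = 49
  Delta = -8 * 49 mod 1009 = 617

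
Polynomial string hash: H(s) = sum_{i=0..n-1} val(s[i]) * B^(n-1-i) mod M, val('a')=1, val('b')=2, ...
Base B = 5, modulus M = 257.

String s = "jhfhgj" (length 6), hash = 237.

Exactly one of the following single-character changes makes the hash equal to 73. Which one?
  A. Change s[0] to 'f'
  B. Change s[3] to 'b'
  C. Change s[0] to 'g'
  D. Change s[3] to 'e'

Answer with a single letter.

Option A: s[0]='j'->'f', delta=(6-10)*5^5 mod 257 = 93, hash=237+93 mod 257 = 73 <-- target
Option B: s[3]='h'->'b', delta=(2-8)*5^2 mod 257 = 107, hash=237+107 mod 257 = 87
Option C: s[0]='j'->'g', delta=(7-10)*5^5 mod 257 = 134, hash=237+134 mod 257 = 114
Option D: s[3]='h'->'e', delta=(5-8)*5^2 mod 257 = 182, hash=237+182 mod 257 = 162

Answer: A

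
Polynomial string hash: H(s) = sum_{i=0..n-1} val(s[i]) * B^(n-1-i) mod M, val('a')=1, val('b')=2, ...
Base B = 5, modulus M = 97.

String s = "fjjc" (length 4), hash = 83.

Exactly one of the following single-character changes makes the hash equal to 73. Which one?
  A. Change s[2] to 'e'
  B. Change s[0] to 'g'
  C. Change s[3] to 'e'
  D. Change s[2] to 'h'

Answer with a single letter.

Option A: s[2]='j'->'e', delta=(5-10)*5^1 mod 97 = 72, hash=83+72 mod 97 = 58
Option B: s[0]='f'->'g', delta=(7-6)*5^3 mod 97 = 28, hash=83+28 mod 97 = 14
Option C: s[3]='c'->'e', delta=(5-3)*5^0 mod 97 = 2, hash=83+2 mod 97 = 85
Option D: s[2]='j'->'h', delta=(8-10)*5^1 mod 97 = 87, hash=83+87 mod 97 = 73 <-- target

Answer: D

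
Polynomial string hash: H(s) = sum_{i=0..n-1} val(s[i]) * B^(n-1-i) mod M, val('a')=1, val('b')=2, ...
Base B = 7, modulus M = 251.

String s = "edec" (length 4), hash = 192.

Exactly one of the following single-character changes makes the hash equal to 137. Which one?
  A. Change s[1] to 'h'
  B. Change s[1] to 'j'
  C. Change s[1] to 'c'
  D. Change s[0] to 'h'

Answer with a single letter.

Option A: s[1]='d'->'h', delta=(8-4)*7^2 mod 251 = 196, hash=192+196 mod 251 = 137 <-- target
Option B: s[1]='d'->'j', delta=(10-4)*7^2 mod 251 = 43, hash=192+43 mod 251 = 235
Option C: s[1]='d'->'c', delta=(3-4)*7^2 mod 251 = 202, hash=192+202 mod 251 = 143
Option D: s[0]='e'->'h', delta=(8-5)*7^3 mod 251 = 25, hash=192+25 mod 251 = 217

Answer: A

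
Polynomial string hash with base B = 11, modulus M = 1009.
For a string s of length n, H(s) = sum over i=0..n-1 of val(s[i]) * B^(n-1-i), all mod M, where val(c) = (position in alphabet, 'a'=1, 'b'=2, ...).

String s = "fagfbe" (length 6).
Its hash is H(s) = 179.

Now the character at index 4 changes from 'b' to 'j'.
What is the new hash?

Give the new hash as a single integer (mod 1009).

Answer: 267

Derivation:
val('b') = 2, val('j') = 10
Position k = 4, exponent = n-1-k = 1
B^1 mod M = 11^1 mod 1009 = 11
Delta = (10 - 2) * 11 mod 1009 = 88
New hash = (179 + 88) mod 1009 = 267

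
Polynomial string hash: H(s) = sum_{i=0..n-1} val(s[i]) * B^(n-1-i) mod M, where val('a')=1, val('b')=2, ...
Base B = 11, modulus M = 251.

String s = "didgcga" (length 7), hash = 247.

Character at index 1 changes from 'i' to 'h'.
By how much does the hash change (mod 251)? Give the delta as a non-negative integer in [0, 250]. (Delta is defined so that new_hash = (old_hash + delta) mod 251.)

Answer: 91

Derivation:
Delta formula: (val(new) - val(old)) * B^(n-1-k) mod M
  val('h') - val('i') = 8 - 9 = -1
  B^(n-1-k) = 11^5 mod 251 = 160
  Delta = -1 * 160 mod 251 = 91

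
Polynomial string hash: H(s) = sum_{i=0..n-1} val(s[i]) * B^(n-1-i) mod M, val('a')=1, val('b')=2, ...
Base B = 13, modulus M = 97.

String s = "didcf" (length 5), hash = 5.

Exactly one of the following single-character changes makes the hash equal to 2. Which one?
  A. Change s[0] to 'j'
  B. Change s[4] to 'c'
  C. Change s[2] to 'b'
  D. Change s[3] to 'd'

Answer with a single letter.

Answer: B

Derivation:
Option A: s[0]='d'->'j', delta=(10-4)*13^4 mod 97 = 64, hash=5+64 mod 97 = 69
Option B: s[4]='f'->'c', delta=(3-6)*13^0 mod 97 = 94, hash=5+94 mod 97 = 2 <-- target
Option C: s[2]='d'->'b', delta=(2-4)*13^2 mod 97 = 50, hash=5+50 mod 97 = 55
Option D: s[3]='c'->'d', delta=(4-3)*13^1 mod 97 = 13, hash=5+13 mod 97 = 18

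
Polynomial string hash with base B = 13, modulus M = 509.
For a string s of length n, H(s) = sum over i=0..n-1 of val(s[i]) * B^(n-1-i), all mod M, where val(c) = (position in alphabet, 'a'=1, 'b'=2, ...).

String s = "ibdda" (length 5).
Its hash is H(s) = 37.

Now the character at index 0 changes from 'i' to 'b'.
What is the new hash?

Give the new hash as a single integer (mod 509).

Answer: 147

Derivation:
val('i') = 9, val('b') = 2
Position k = 0, exponent = n-1-k = 4
B^4 mod M = 13^4 mod 509 = 57
Delta = (2 - 9) * 57 mod 509 = 110
New hash = (37 + 110) mod 509 = 147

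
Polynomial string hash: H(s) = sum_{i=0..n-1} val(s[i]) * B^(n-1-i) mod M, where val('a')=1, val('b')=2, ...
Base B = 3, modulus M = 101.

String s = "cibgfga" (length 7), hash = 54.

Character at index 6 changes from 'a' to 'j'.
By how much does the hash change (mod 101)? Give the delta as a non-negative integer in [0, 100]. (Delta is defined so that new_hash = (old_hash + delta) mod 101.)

Answer: 9

Derivation:
Delta formula: (val(new) - val(old)) * B^(n-1-k) mod M
  val('j') - val('a') = 10 - 1 = 9
  B^(n-1-k) = 3^0 mod 101 = 1
  Delta = 9 * 1 mod 101 = 9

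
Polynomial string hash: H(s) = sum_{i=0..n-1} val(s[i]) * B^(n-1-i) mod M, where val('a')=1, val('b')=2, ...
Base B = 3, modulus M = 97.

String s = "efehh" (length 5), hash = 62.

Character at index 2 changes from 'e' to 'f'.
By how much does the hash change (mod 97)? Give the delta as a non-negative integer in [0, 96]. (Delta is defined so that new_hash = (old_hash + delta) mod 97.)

Answer: 9

Derivation:
Delta formula: (val(new) - val(old)) * B^(n-1-k) mod M
  val('f') - val('e') = 6 - 5 = 1
  B^(n-1-k) = 3^2 mod 97 = 9
  Delta = 1 * 9 mod 97 = 9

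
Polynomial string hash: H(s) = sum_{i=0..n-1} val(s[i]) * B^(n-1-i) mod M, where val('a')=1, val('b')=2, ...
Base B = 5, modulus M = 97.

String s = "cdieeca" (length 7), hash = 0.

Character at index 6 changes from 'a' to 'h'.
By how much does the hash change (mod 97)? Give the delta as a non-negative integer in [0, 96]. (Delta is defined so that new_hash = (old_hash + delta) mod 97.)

Delta formula: (val(new) - val(old)) * B^(n-1-k) mod M
  val('h') - val('a') = 8 - 1 = 7
  B^(n-1-k) = 5^0 mod 97 = 1
  Delta = 7 * 1 mod 97 = 7

Answer: 7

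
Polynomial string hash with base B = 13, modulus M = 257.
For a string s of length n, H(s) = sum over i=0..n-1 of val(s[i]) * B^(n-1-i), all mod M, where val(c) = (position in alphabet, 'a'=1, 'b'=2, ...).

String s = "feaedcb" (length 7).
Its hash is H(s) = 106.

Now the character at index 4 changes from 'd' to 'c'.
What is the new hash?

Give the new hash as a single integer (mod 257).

Answer: 194

Derivation:
val('d') = 4, val('c') = 3
Position k = 4, exponent = n-1-k = 2
B^2 mod M = 13^2 mod 257 = 169
Delta = (3 - 4) * 169 mod 257 = 88
New hash = (106 + 88) mod 257 = 194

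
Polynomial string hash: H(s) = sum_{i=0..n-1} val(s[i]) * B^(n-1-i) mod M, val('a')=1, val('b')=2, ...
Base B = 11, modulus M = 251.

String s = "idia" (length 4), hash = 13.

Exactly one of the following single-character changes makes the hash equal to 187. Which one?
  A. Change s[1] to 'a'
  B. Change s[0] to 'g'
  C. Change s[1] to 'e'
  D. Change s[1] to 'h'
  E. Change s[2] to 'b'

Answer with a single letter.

Option A: s[1]='d'->'a', delta=(1-4)*11^2 mod 251 = 139, hash=13+139 mod 251 = 152
Option B: s[0]='i'->'g', delta=(7-9)*11^3 mod 251 = 99, hash=13+99 mod 251 = 112
Option C: s[1]='d'->'e', delta=(5-4)*11^2 mod 251 = 121, hash=13+121 mod 251 = 134
Option D: s[1]='d'->'h', delta=(8-4)*11^2 mod 251 = 233, hash=13+233 mod 251 = 246
Option E: s[2]='i'->'b', delta=(2-9)*11^1 mod 251 = 174, hash=13+174 mod 251 = 187 <-- target

Answer: E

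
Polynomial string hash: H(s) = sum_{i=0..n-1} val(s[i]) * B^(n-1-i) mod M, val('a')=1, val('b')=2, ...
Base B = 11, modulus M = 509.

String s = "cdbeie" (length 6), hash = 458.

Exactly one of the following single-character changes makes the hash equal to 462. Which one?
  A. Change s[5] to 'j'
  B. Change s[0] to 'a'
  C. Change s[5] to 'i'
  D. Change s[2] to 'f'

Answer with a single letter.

Option A: s[5]='e'->'j', delta=(10-5)*11^0 mod 509 = 5, hash=458+5 mod 509 = 463
Option B: s[0]='c'->'a', delta=(1-3)*11^5 mod 509 = 95, hash=458+95 mod 509 = 44
Option C: s[5]='e'->'i', delta=(9-5)*11^0 mod 509 = 4, hash=458+4 mod 509 = 462 <-- target
Option D: s[2]='b'->'f', delta=(6-2)*11^3 mod 509 = 234, hash=458+234 mod 509 = 183

Answer: C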